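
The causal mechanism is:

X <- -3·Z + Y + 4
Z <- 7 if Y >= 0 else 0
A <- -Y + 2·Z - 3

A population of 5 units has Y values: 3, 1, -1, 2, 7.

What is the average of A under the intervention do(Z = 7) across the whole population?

The intervention sets Z=7 in all 5 units regardless of Y. Recomputing A per unit gives 8, 10, 12, 9, 4; average 8.6.

8.6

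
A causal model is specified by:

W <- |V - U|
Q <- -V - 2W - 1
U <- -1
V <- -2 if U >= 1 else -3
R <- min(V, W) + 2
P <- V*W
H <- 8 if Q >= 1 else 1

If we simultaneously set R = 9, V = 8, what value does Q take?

The joint intervention fixes R = 9, V = 8, removing each variable's own equation.
W = |V - U|  [with V=8, U=-1]  = 9
Q = -V - 2W - 1  [with V=8, W=9]  = -27

-27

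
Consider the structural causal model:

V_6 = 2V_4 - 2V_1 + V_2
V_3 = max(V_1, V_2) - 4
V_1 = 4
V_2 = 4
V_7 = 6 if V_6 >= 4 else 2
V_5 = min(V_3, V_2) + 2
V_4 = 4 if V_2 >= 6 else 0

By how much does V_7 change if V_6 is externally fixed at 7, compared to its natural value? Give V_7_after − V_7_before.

Intervening sets V_6 = 7 and removes its equation (V_6 = 2V_4 - 2V_1 + V_2).
V_7 = 6 if V_6 >= 4 else 2  [with V_6=7]  = 6
Without intervention: V_4 = 4 if V_2 >= 6 else 0  [with V_2=4]  = 0; V_6 = 2V_4 - 2V_1 + V_2  [with V_4=0, V_1=4, V_2=4]  = -4; V_7 = 6 if V_6 >= 4 else 2  [with V_6=-4]  = 2.
Change = 6 − 2 = 4.

4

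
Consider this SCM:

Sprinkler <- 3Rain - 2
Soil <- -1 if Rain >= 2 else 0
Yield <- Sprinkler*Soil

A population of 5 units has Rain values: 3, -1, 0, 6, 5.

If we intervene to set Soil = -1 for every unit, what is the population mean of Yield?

The intervention sets Soil=-1 in all 5 units regardless of Rain. Recomputing Yield per unit gives -7, 5, 2, -16, -13; average -5.8.

-5.8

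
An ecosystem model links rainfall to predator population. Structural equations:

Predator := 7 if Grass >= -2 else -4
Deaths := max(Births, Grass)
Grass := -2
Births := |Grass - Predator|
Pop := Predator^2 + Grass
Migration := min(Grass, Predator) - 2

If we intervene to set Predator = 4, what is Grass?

-2

Under do(Predator=4), the mechanism Predator := 7 if Grass >= -2 else -4 is discarded; Predator is fixed at 4.
Grass is not downstream of the intervention, so its value is determined by the original equations.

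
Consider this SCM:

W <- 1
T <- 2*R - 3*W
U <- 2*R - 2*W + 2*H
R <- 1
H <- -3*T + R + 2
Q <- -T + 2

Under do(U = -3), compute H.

do(U=-3) replaces the equation U <- 2*R - 2*W + 2*H with the constant U = -3.
No directed path runs from U to H, so H keeps its natural value.
T = 2*R - 3*W  [with R=1, W=1]  = -1
H = -3*T + R + 2  [with T=-1, R=1]  = 6

6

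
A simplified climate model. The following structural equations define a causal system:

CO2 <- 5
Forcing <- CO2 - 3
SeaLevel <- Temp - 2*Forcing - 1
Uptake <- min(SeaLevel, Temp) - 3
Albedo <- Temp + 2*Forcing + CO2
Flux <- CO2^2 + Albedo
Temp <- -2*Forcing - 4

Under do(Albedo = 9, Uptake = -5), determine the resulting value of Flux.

34

The joint intervention fixes Albedo = 9, Uptake = -5, removing each variable's own equation.
Flux = CO2^2 + Albedo  [with CO2=5, Albedo=9]  = 34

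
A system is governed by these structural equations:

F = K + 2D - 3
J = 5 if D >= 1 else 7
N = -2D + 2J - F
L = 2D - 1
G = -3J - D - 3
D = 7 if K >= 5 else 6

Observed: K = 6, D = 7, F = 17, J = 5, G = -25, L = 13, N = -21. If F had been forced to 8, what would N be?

The intervention breaks the incoming arrows to F: F = K + 2D - 3 no longer applies, and F = 8.
D = 7 if K >= 5 else 6  [with K=6]  = 7
J = 5 if D >= 1 else 7  [with D=7]  = 5
N = -2D + 2J - F  [with D=7, J=5, F=8]  = -12

-12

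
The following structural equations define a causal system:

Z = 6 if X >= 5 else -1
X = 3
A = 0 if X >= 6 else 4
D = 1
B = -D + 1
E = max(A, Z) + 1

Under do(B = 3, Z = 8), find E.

Setting B = 3, Z = 8 by intervention discards those variables' equations.
A = 0 if X >= 6 else 4  [with X=3]  = 4
E = max(A, Z) + 1  [with A=4, Z=8]  = 9

9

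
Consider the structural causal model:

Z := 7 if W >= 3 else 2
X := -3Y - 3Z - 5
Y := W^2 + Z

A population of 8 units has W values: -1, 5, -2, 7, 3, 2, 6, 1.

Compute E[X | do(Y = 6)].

Under do(Y=6), Y's equation is replaced by Y=6 for every unit. Per-unit X: -29, -44, -29, -44, -44, -29, -44, -29. Mean = -36.5.

-36.5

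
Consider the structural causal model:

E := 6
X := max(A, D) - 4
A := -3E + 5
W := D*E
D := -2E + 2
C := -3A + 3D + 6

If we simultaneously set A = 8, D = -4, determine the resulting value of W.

-24

Under do(A = 8, D = -4), each intervened variable's structural equation is replaced by its fixed value.
W = D*E  [with D=-4, E=6]  = -24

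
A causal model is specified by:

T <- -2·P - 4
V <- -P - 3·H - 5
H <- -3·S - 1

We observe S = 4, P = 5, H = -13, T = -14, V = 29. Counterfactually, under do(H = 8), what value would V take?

-34

do(H=8) replaces the equation H <- -3·S - 1 with the constant H = 8.
V = -P - 3·H - 5  [with P=5, H=8]  = -34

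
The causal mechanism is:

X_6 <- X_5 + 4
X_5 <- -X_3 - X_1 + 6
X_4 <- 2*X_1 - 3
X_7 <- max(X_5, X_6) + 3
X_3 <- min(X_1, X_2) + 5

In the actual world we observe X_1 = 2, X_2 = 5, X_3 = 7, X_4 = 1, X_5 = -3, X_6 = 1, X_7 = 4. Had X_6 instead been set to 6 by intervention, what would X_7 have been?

9

Intervening sets X_6 = 6 and removes its equation (X_6 <- X_5 + 4).
X_3 = min(X_1, X_2) + 5  [with X_1=2, X_2=5]  = 7
X_5 = -X_3 - X_1 + 6  [with X_3=7, X_1=2]  = -3
X_7 = max(X_5, X_6) + 3  [with X_5=-3, X_6=6]  = 9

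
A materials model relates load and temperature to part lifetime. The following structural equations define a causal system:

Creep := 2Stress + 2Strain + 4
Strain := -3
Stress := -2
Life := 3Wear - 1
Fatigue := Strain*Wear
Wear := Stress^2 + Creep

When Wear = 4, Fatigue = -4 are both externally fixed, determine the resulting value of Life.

The joint intervention fixes Wear = 4, Fatigue = -4, removing each variable's own equation.
Life = 3Wear - 1  [with Wear=4]  = 11

11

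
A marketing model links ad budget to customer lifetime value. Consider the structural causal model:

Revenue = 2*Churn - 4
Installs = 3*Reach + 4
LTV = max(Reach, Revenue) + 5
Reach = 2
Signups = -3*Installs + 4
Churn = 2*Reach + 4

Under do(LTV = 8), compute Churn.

do(LTV=8) replaces the equation LTV = max(Reach, Revenue) + 5 with the constant LTV = 8.
No directed path runs from LTV to Churn, so Churn keeps its natural value.
Churn = 2*Reach + 4  [with Reach=2]  = 8

8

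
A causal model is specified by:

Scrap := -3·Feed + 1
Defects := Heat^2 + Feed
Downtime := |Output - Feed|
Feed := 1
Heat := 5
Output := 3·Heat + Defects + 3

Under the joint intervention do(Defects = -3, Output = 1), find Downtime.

Setting Defects = -3, Output = 1 by intervention discards those variables' equations.
Downtime = |Output - Feed|  [with Output=1, Feed=1]  = 0

0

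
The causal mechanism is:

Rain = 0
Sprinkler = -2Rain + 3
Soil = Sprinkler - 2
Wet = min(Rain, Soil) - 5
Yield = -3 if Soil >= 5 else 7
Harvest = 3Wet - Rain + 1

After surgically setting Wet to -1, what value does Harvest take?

Under do(Wet=-1), the mechanism Wet = min(Rain, Soil) - 5 is discarded; Wet is fixed at -1.
Harvest = 3Wet - Rain + 1  [with Wet=-1, Rain=0]  = -2

-2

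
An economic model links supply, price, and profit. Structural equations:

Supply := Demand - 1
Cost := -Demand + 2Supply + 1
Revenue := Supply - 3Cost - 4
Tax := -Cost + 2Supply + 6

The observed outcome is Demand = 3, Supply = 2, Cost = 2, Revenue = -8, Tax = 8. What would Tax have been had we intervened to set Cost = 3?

do(Cost=3) replaces the equation Cost := -Demand + 2Supply + 1 with the constant Cost = 3.
Supply = Demand - 1  [with Demand=3]  = 2
Tax = -Cost + 2Supply + 6  [with Cost=3, Supply=2]  = 7

7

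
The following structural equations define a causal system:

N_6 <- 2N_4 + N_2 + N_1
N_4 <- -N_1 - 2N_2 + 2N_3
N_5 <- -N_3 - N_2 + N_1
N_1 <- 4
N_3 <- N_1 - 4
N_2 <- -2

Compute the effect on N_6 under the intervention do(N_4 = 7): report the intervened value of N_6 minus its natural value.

14

Under do(N_4=7), the mechanism N_4 <- -N_1 - 2N_2 + 2N_3 is discarded; N_4 is fixed at 7.
N_6 = 2N_4 + N_2 + N_1  [with N_4=7, N_2=-2, N_1=4]  = 16
Without intervention: N_3 = N_1 - 4  [with N_1=4]  = 0; N_4 = -N_1 - 2N_2 + 2N_3  [with N_1=4, N_2=-2, N_3=0]  = 0; N_6 = 2N_4 + N_2 + N_1  [with N_4=0, N_2=-2, N_1=4]  = 2.
Change = 16 − 2 = 14.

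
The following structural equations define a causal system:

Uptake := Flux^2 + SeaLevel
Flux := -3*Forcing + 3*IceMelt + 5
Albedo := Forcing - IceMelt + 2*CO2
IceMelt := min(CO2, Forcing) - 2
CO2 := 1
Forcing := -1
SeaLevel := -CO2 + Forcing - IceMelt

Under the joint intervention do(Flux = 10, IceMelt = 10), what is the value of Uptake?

88

Under do(Flux = 10, IceMelt = 10), each intervened variable's structural equation is replaced by its fixed value.
SeaLevel = -CO2 + Forcing - IceMelt  [with CO2=1, Forcing=-1, IceMelt=10]  = -12
Uptake = Flux^2 + SeaLevel  [with Flux=10, SeaLevel=-12]  = 88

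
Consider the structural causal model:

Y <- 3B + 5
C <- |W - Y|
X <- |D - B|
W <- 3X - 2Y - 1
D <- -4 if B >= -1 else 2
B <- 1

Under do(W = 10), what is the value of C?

2

The intervention breaks the incoming arrows to W: W <- 3X - 2Y - 1 no longer applies, and W = 10.
Y = 3B + 5  [with B=1]  = 8
C = |W - Y|  [with W=10, Y=8]  = 2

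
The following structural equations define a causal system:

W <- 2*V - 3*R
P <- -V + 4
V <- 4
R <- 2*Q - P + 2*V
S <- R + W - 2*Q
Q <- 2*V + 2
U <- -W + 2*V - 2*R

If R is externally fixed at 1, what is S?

-14

Under do(R=1), the mechanism R <- 2*Q - P + 2*V is discarded; R is fixed at 1.
Q = 2*V + 2  [with V=4]  = 10
W = 2*V - 3*R  [with V=4, R=1]  = 5
S = R + W - 2*Q  [with R=1, W=5, Q=10]  = -14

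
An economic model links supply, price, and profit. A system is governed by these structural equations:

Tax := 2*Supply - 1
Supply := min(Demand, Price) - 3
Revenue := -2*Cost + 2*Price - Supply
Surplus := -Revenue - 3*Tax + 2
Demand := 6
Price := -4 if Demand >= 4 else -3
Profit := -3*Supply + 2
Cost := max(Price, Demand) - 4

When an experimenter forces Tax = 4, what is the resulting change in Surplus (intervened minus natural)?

Intervening sets Tax = 4 and removes its equation (Tax := 2*Supply - 1).
Price = -4 if Demand >= 4 else -3  [with Demand=6]  = -4
Supply = min(Demand, Price) - 3  [with Demand=6, Price=-4]  = -7
Cost = max(Price, Demand) - 4  [with Price=-4, Demand=6]  = 2
Revenue = -2*Cost + 2*Price - Supply  [with Cost=2, Price=-4, Supply=-7]  = -5
Surplus = -Revenue - 3*Tax + 2  [with Revenue=-5, Tax=4]  = -5
Without intervention: Price = -4 if Demand >= 4 else -3  [with Demand=6]  = -4; Supply = min(Demand, Price) - 3  [with Demand=6, Price=-4]  = -7; Cost = max(Price, Demand) - 4  [with Price=-4, Demand=6]  = 2; Revenue = -2*Cost + 2*Price - Supply  [with Cost=2, Price=-4, Supply=-7]  = -5; Tax = 2*Supply - 1  [with Supply=-7]  = -15; Surplus = -Revenue - 3*Tax + 2  [with Revenue=-5, Tax=-15]  = 52.
Change = -5 − 52 = -57.

-57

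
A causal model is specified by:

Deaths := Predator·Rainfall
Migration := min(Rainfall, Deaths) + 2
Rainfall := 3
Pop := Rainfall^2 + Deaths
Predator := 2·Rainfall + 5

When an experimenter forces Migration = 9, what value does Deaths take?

33

Under do(Migration=9), the mechanism Migration := min(Rainfall, Deaths) + 2 is discarded; Migration is fixed at 9.
Since Deaths is not a descendant of the intervened variable, it is unaffected.
Predator = 2·Rainfall + 5  [with Rainfall=3]  = 11
Deaths = Predator·Rainfall  [with Predator=11, Rainfall=3]  = 33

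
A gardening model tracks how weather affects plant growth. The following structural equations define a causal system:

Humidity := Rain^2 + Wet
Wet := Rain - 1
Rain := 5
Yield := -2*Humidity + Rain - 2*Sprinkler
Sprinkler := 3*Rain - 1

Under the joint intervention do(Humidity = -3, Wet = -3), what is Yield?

The joint intervention fixes Humidity = -3, Wet = -3, removing each variable's own equation.
Sprinkler = 3*Rain - 1  [with Rain=5]  = 14
Yield = -2*Humidity + Rain - 2*Sprinkler  [with Humidity=-3, Rain=5, Sprinkler=14]  = -17

-17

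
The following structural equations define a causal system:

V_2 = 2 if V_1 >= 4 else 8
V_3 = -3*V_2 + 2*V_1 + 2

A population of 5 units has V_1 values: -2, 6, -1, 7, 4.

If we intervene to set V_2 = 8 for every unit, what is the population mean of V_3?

-16.4

do(V_2=8) breaks V_2's dependence on V_1. With V_2=8 fixed, V_3 across the units is -26, -10, -24, -8, -14, mean -16.4.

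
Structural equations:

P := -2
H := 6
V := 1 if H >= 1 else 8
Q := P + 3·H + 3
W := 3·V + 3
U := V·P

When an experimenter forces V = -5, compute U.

10

Under do(V=-5), the mechanism V := 1 if H >= 1 else 8 is discarded; V is fixed at -5.
U = V·P  [with V=-5, P=-2]  = 10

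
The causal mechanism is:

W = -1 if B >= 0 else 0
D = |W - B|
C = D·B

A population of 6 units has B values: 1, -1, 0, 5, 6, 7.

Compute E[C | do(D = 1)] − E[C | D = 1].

Under do(D=1), D's equation is replaced by D=1 for every unit. Per-unit C: 1, -1, 0, 5, 6, 7. Mean = 3.
E[C|D=1] averages over only the 2 units with D=1 (B = -1, 0): C = -1, 0, mean -0.5.
Difference = 3 − (-0.5) = 3.5.

3.5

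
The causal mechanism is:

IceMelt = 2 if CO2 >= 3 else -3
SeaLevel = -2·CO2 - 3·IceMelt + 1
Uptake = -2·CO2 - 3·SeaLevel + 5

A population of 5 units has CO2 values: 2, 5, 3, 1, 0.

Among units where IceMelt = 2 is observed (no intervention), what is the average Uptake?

36

E[Uptake|IceMelt=2] averages over only the 2 units with IceMelt=2 (CO2 = 5, 3): Uptake = 40, 32, mean 36.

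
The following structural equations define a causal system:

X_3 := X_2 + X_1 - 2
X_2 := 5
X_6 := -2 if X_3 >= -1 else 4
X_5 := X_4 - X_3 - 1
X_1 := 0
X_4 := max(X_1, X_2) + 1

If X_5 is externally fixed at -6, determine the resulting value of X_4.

6

The intervention breaks the incoming arrows to X_5: X_5 := X_4 - X_3 - 1 no longer applies, and X_5 = -6.
Since X_4 is not a descendant of the intervened variable, it is unaffected.
X_4 = max(X_1, X_2) + 1  [with X_1=0, X_2=5]  = 6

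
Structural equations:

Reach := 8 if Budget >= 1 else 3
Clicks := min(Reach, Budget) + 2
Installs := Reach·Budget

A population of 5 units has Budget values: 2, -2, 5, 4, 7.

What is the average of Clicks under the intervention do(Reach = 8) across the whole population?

5.2

Under do(Reach=8), Reach's equation is replaced by Reach=8 for every unit. Per-unit Clicks: 4, 0, 7, 6, 9. Mean = 5.2.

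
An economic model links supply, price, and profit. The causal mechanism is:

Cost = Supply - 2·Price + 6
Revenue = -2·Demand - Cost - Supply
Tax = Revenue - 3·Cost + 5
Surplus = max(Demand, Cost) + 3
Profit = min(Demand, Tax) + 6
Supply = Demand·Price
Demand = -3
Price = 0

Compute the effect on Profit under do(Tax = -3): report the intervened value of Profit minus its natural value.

Intervening sets Tax = -3 and removes its equation (Tax = Revenue - 3·Cost + 5).
Profit = min(Demand, Tax) + 6  [with Demand=-3, Tax=-3]  = 3
Without intervention: Supply = Demand·Price  [with Demand=-3, Price=0]  = 0; Cost = Supply - 2·Price + 6  [with Supply=0, Price=0]  = 6; Revenue = -2·Demand - Cost - Supply  [with Demand=-3, Cost=6, Supply=0]  = 0; Tax = Revenue - 3·Cost + 5  [with Revenue=0, Cost=6]  = -13; Profit = min(Demand, Tax) + 6  [with Demand=-3, Tax=-13]  = -7.
Change = 3 − (-7) = 10.

10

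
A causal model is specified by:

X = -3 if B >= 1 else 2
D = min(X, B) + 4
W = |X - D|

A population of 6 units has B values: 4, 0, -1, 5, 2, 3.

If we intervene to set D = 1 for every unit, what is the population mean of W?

The intervention sets D=1 in all 6 units regardless of B. Recomputing W per unit gives 4, 1, 1, 4, 4, 4; average 3.

3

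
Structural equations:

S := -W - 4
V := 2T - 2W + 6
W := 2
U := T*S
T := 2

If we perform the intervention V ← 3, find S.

The intervention breaks the incoming arrows to V: V := 2T - 2W + 6 no longer applies, and V = 3.
S is not downstream of the intervention, so its value is determined by the original equations.
S = -W - 4  [with W=2]  = -6

-6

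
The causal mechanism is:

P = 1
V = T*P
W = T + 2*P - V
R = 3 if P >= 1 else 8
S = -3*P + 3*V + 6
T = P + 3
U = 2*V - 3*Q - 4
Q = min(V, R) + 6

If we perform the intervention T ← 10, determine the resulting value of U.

Under do(T=10), the mechanism T = P + 3 is discarded; T is fixed at 10.
V = T*P  [with T=10, P=1]  = 10
R = 3 if P >= 1 else 8  [with P=1]  = 3
Q = min(V, R) + 6  [with V=10, R=3]  = 9
U = 2*V - 3*Q - 4  [with V=10, Q=9]  = -11

-11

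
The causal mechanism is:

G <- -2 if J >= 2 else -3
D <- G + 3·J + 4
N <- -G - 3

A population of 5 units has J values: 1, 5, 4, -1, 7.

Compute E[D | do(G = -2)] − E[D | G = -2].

-6.4

Every unit gets G=-2 under the intervention. D values become 5, 17, 14, -1, 23; E[D|do(G=-2)] = 11.6.
Conditioning on G=-2 selects the 3 unit(s) with J ∈ {5, 4, 7}. Their D values: 17, 14, 23. Mean = 18.
Difference = 11.6 − 18 = -6.4.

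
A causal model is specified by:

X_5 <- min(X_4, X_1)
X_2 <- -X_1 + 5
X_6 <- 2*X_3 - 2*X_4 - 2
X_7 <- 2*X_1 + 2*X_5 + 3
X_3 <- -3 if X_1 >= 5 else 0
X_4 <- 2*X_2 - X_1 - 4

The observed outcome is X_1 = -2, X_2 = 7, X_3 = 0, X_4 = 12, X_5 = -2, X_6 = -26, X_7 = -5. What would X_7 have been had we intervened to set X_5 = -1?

Under do(X_5=-1), the mechanism X_5 <- min(X_4, X_1) is discarded; X_5 is fixed at -1.
X_7 = 2*X_1 + 2*X_5 + 3  [with X_1=-2, X_5=-1]  = -3

-3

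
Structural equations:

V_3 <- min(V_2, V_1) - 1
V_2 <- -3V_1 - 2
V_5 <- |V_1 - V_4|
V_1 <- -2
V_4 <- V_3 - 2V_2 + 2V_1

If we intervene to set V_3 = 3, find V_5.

7

do(V_3=3) replaces the equation V_3 <- min(V_2, V_1) - 1 with the constant V_3 = 3.
V_2 = -3V_1 - 2  [with V_1=-2]  = 4
V_4 = V_3 - 2V_2 + 2V_1  [with V_3=3, V_2=4, V_1=-2]  = -9
V_5 = |V_1 - V_4|  [with V_1=-2, V_4=-9]  = 7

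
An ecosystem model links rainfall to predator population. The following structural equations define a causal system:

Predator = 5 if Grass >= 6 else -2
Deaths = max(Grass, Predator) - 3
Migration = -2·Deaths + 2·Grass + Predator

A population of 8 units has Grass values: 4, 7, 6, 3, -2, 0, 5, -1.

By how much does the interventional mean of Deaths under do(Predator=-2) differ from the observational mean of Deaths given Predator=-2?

The intervention sets Predator=-2 in all 8 units regardless of Grass. Recomputing Deaths per unit gives 1, 4, 3, 0, -5, -3, 2, -4; average -0.25.
Conditioning on Predator=-2 selects the 6 unit(s) with Grass ∈ {4, 3, -2, 0, 5, -1}. Their Deaths values: 1, 0, -5, -3, 2, -4. Mean = -1.5.
Difference = -0.25 − (-1.5) = 1.25.

1.25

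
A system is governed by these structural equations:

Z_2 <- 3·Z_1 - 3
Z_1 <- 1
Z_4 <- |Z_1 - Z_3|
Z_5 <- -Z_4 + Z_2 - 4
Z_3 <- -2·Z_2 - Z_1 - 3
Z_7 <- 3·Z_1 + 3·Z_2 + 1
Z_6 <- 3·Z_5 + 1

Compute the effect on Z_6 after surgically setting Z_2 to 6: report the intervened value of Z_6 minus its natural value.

Under do(Z_2=6), the mechanism Z_2 <- 3·Z_1 - 3 is discarded; Z_2 is fixed at 6.
Z_3 = -2·Z_2 - Z_1 - 3  [with Z_2=6, Z_1=1]  = -16
Z_4 = |Z_1 - Z_3|  [with Z_1=1, Z_3=-16]  = 17
Z_5 = -Z_4 + Z_2 - 4  [with Z_4=17, Z_2=6]  = -15
Z_6 = 3·Z_5 + 1  [with Z_5=-15]  = -44
Without intervention: Z_2 = 3·Z_1 - 3  [with Z_1=1]  = 0; Z_3 = -2·Z_2 - Z_1 - 3  [with Z_2=0, Z_1=1]  = -4; Z_4 = |Z_1 - Z_3|  [with Z_1=1, Z_3=-4]  = 5; Z_5 = -Z_4 + Z_2 - 4  [with Z_4=5, Z_2=0]  = -9; Z_6 = 3·Z_5 + 1  [with Z_5=-9]  = -26.
Change = -44 − (-26) = -18.

-18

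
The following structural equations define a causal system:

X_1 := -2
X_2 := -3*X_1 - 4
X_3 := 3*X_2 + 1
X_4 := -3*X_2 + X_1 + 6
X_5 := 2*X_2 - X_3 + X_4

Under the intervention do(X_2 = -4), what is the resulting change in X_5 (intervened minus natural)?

24

do(X_2=-4) replaces the equation X_2 := -3*X_1 - 4 with the constant X_2 = -4.
X_3 = 3*X_2 + 1  [with X_2=-4]  = -11
X_4 = -3*X_2 + X_1 + 6  [with X_2=-4, X_1=-2]  = 16
X_5 = 2*X_2 - X_3 + X_4  [with X_2=-4, X_3=-11, X_4=16]  = 19
Without intervention: X_2 = -3*X_1 - 4  [with X_1=-2]  = 2; X_3 = 3*X_2 + 1  [with X_2=2]  = 7; X_4 = -3*X_2 + X_1 + 6  [with X_2=2, X_1=-2]  = -2; X_5 = 2*X_2 - X_3 + X_4  [with X_2=2, X_3=7, X_4=-2]  = -5.
Change = 19 − (-5) = 24.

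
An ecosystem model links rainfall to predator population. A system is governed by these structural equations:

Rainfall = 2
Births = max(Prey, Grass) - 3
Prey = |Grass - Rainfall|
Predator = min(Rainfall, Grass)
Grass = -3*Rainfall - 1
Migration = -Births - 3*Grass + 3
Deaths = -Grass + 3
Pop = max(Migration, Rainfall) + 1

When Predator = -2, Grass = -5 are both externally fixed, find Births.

The joint intervention fixes Predator = -2, Grass = -5, removing each variable's own equation.
Prey = |Grass - Rainfall|  [with Grass=-5, Rainfall=2]  = 7
Births = max(Prey, Grass) - 3  [with Prey=7, Grass=-5]  = 4

4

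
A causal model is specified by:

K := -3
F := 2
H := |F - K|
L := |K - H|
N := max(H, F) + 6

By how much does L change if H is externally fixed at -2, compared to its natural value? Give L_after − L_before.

-7

The intervention breaks the incoming arrows to H: H := |F - K| no longer applies, and H = -2.
L = |K - H|  [with K=-3, H=-2]  = 1
Without intervention: H = |F - K|  [with F=2, K=-3]  = 5; L = |K - H|  [with K=-3, H=5]  = 8.
Change = 1 − 8 = -7.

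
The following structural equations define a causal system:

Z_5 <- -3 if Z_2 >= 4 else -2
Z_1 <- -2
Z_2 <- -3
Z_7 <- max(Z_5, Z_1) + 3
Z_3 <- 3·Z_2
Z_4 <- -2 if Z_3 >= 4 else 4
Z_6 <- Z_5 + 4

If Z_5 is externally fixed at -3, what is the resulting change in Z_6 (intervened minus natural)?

-1

The intervention breaks the incoming arrows to Z_5: Z_5 <- -3 if Z_2 >= 4 else -2 no longer applies, and Z_5 = -3.
Z_6 = Z_5 + 4  [with Z_5=-3]  = 1
Without intervention: Z_5 = -3 if Z_2 >= 4 else -2  [with Z_2=-3]  = -2; Z_6 = Z_5 + 4  [with Z_5=-2]  = 2.
Change = 1 − 2 = -1.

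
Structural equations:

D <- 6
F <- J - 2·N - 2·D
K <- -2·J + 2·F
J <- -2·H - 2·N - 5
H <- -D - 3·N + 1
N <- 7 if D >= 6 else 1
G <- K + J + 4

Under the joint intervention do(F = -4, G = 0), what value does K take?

-74

Under do(F = -4, G = 0), each intervened variable's structural equation is replaced by its fixed value.
N = 7 if D >= 6 else 1  [with D=6]  = 7
H = -D - 3·N + 1  [with D=6, N=7]  = -26
J = -2·H - 2·N - 5  [with H=-26, N=7]  = 33
K = -2·J + 2·F  [with J=33, F=-4]  = -74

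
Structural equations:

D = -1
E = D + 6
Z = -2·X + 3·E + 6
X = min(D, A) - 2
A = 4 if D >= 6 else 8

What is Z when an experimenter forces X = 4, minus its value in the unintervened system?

Intervening sets X = 4 and removes its equation (X = min(D, A) - 2).
E = D + 6  [with D=-1]  = 5
Z = -2·X + 3·E + 6  [with X=4, E=5]  = 13
Without intervention: E = D + 6  [with D=-1]  = 5; A = 4 if D >= 6 else 8  [with D=-1]  = 8; X = min(D, A) - 2  [with D=-1, A=8]  = -3; Z = -2·X + 3·E + 6  [with X=-3, E=5]  = 27.
Change = 13 − 27 = -14.

-14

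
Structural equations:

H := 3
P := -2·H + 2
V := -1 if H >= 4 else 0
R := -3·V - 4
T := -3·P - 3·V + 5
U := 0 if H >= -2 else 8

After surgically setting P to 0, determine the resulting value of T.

do(P=0) replaces the equation P := -2·H + 2 with the constant P = 0.
V = -1 if H >= 4 else 0  [with H=3]  = 0
T = -3·P - 3·V + 5  [with P=0, V=0]  = 5

5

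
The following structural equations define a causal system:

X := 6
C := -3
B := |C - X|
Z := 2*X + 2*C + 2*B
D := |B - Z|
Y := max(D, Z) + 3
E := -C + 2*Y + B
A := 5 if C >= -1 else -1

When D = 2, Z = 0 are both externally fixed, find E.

Setting D = 2, Z = 0 by intervention discards those variables' equations.
B = |C - X|  [with C=-3, X=6]  = 9
Y = max(D, Z) + 3  [with D=2, Z=0]  = 5
E = -C + 2*Y + B  [with C=-3, Y=5, B=9]  = 22

22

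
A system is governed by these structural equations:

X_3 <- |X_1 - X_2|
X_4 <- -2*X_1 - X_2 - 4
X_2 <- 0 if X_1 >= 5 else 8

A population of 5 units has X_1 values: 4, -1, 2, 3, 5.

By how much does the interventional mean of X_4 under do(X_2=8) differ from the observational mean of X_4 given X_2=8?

Every unit gets X_2=8 under the intervention. X_4 values become -20, -10, -16, -18, -22; E[X_4|do(X_2=8)] = -17.2.
Observing X_2=8 restricts to units where X_2's equation naturally yields 8: X_1 ∈ {4, -1, 2, 3}. In that subpopulation X_4 = -20, -10, -16, -18, mean -16.
Difference = -17.2 − (-16) = -1.2.

-1.2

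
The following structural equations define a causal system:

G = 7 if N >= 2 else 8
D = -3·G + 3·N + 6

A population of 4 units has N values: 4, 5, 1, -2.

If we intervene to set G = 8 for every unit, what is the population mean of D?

Under do(G=8), G's equation is replaced by G=8 for every unit. Per-unit D: -6, -3, -15, -24. Mean = -12.

-12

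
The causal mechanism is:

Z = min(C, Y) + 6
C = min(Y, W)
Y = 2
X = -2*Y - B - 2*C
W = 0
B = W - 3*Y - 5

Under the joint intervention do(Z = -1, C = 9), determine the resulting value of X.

The joint intervention fixes Z = -1, C = 9, removing each variable's own equation.
B = W - 3*Y - 5  [with W=0, Y=2]  = -11
X = -2*Y - B - 2*C  [with Y=2, B=-11, C=9]  = -11

-11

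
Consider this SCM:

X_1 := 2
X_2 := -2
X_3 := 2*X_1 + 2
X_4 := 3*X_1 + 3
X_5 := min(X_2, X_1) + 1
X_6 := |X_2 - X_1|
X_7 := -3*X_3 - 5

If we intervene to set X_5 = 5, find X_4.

9

The intervention breaks the incoming arrows to X_5: X_5 := min(X_2, X_1) + 1 no longer applies, and X_5 = 5.
Since X_4 is not a descendant of the intervened variable, it is unaffected.
X_4 = 3*X_1 + 3  [with X_1=2]  = 9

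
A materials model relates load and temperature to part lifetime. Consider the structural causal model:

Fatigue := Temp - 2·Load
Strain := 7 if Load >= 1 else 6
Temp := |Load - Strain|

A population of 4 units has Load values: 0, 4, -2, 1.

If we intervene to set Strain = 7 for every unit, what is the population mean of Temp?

6.25

Under do(Strain=7), Strain's equation is replaced by Strain=7 for every unit. Per-unit Temp: 7, 3, 9, 6. Mean = 6.25.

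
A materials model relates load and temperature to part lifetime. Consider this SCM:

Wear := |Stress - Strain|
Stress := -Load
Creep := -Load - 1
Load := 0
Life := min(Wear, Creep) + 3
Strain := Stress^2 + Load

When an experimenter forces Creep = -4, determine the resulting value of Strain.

Under do(Creep=-4), the mechanism Creep := -Load - 1 is discarded; Creep is fixed at -4.
Since Strain is not a descendant of the intervened variable, it is unaffected.
Stress = -Load  [with Load=0]  = 0
Strain = Stress^2 + Load  [with Stress=0, Load=0]  = 0

0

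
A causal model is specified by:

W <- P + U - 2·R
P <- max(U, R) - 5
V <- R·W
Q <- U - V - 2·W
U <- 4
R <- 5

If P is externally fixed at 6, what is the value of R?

Under do(P=6), the mechanism P <- max(U, R) - 5 is discarded; P is fixed at 6.
R is not downstream of the intervention, so its value is determined by the original equations.

5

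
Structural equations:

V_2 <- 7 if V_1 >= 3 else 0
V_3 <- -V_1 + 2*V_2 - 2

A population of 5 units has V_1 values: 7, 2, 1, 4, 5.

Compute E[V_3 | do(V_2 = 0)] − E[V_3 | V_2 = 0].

-2.3

Under do(V_2=0), V_2's equation is replaced by V_2=0 for every unit. Per-unit V_3: -9, -4, -3, -6, -7. Mean = -5.8.
Observing V_2=0 restricts to units where V_2's equation naturally yields 0: V_1 ∈ {2, 1}. In that subpopulation V_3 = -4, -3, mean -3.5.
Difference = -5.8 − (-3.5) = -2.3.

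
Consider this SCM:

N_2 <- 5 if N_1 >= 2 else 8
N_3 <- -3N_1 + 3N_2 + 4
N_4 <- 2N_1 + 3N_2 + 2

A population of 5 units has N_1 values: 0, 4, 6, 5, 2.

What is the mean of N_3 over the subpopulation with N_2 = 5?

6.25

E[N_3|N_2=5] averages over only the 4 units with N_2=5 (N_1 = 4, 6, 5, 2): N_3 = 7, 1, 4, 13, mean 6.25.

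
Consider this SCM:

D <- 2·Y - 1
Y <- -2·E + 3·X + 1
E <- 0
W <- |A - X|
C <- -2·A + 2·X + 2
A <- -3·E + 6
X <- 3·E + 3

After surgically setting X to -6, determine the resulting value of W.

The intervention breaks the incoming arrows to X: X <- 3·E + 3 no longer applies, and X = -6.
A = -3·E + 6  [with E=0]  = 6
W = |A - X|  [with A=6, X=-6]  = 12

12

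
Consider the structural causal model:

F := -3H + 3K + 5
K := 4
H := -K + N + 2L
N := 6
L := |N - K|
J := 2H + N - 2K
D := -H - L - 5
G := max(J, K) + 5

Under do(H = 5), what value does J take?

The intervention breaks the incoming arrows to H: H := -K + N + 2L no longer applies, and H = 5.
J = 2H + N - 2K  [with H=5, N=6, K=4]  = 8

8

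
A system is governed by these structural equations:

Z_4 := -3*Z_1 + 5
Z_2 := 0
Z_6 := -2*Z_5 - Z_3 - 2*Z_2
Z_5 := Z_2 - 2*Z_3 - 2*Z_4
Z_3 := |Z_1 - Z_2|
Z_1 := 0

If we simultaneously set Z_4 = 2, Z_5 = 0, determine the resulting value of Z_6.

The joint intervention fixes Z_4 = 2, Z_5 = 0, removing each variable's own equation.
Z_3 = |Z_1 - Z_2|  [with Z_1=0, Z_2=0]  = 0
Z_6 = -2*Z_5 - Z_3 - 2*Z_2  [with Z_5=0, Z_3=0, Z_2=0]  = 0

0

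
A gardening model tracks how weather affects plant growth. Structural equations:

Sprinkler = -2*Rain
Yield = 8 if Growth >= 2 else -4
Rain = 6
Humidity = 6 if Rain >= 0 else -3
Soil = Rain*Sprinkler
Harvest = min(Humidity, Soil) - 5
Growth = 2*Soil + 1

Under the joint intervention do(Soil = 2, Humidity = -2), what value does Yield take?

Setting Soil = 2, Humidity = -2 by intervention discards those variables' equations.
Growth = 2*Soil + 1  [with Soil=2]  = 5
Yield = 8 if Growth >= 2 else -4  [with Growth=5]  = 8

8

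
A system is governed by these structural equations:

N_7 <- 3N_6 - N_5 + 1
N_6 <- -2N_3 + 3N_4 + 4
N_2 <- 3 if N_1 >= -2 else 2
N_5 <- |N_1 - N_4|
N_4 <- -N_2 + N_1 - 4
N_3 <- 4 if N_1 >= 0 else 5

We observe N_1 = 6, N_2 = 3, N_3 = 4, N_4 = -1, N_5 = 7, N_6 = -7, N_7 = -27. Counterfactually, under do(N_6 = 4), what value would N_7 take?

6

Intervening sets N_6 = 4 and removes its equation (N_6 <- -2N_3 + 3N_4 + 4).
N_2 = 3 if N_1 >= -2 else 2  [with N_1=6]  = 3
N_4 = -N_2 + N_1 - 4  [with N_2=3, N_1=6]  = -1
N_5 = |N_1 - N_4|  [with N_1=6, N_4=-1]  = 7
N_7 = 3N_6 - N_5 + 1  [with N_6=4, N_5=7]  = 6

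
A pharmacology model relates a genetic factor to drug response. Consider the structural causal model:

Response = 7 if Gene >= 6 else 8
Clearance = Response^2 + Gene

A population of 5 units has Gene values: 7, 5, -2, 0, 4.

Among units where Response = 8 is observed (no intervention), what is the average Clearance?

65.75

Conditioning on Response=8 selects the 4 unit(s) with Gene ∈ {5, -2, 0, 4}. Their Clearance values: 69, 62, 64, 68. Mean = 65.75.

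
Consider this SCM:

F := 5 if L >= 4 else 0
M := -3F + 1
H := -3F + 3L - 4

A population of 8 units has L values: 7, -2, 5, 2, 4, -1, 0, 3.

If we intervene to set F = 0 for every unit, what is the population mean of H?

2.75

do(F=0) breaks F's dependence on L. With F=0 fixed, H across the units is 17, -10, 11, 2, 8, -7, -4, 5, mean 2.75.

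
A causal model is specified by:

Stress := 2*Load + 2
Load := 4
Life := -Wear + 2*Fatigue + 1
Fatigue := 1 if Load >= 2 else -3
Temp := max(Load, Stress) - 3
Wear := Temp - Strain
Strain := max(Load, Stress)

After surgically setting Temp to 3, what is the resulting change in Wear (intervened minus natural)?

-4

Intervening sets Temp = 3 and removes its equation (Temp := max(Load, Stress) - 3).
Stress = 2*Load + 2  [with Load=4]  = 10
Strain = max(Load, Stress)  [with Load=4, Stress=10]  = 10
Wear = Temp - Strain  [with Temp=3, Strain=10]  = -7
Without intervention: Stress = 2*Load + 2  [with Load=4]  = 10; Strain = max(Load, Stress)  [with Load=4, Stress=10]  = 10; Temp = max(Load, Stress) - 3  [with Load=4, Stress=10]  = 7; Wear = Temp - Strain  [with Temp=7, Strain=10]  = -3.
Change = -7 − (-3) = -4.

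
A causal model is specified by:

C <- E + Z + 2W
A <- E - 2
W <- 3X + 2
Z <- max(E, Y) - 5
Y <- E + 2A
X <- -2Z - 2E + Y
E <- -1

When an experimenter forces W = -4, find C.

Intervening sets W = -4 and removes its equation (W <- 3X + 2).
A = E - 2  [with E=-1]  = -3
Y = E + 2A  [with E=-1, A=-3]  = -7
Z = max(E, Y) - 5  [with E=-1, Y=-7]  = -6
C = E + Z + 2W  [with E=-1, Z=-6, W=-4]  = -15

-15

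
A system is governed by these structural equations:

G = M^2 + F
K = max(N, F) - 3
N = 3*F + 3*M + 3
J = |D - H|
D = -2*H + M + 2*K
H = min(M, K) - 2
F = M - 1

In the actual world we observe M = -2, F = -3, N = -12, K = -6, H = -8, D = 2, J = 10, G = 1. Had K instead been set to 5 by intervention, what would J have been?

20

The intervention breaks the incoming arrows to K: K = max(N, F) - 3 no longer applies, and K = 5.
H = min(M, K) - 2  [with M=-2, K=5]  = -4
D = -2*H + M + 2*K  [with H=-4, M=-2, K=5]  = 16
J = |D - H|  [with D=16, H=-4]  = 20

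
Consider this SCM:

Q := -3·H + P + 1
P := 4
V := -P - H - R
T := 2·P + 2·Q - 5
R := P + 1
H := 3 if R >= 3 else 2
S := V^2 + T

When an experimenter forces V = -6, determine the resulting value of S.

Intervening sets V = -6 and removes its equation (V := -P - H - R).
R = P + 1  [with P=4]  = 5
H = 3 if R >= 3 else 2  [with R=5]  = 3
Q = -3·H + P + 1  [with H=3, P=4]  = -4
T = 2·P + 2·Q - 5  [with P=4, Q=-4]  = -5
S = V^2 + T  [with V=-6, T=-5]  = 31

31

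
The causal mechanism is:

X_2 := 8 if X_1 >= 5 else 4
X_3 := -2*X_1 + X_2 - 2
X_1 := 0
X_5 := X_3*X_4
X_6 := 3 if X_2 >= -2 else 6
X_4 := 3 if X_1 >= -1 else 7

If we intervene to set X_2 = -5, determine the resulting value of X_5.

do(X_2=-5) replaces the equation X_2 := 8 if X_1 >= 5 else 4 with the constant X_2 = -5.
X_3 = -2*X_1 + X_2 - 2  [with X_1=0, X_2=-5]  = -7
X_4 = 3 if X_1 >= -1 else 7  [with X_1=0]  = 3
X_5 = X_3*X_4  [with X_3=-7, X_4=3]  = -21

-21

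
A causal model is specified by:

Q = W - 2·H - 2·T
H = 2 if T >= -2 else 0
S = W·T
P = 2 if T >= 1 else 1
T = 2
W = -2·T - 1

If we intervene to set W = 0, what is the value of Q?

-8

do(W=0) replaces the equation W = -2·T - 1 with the constant W = 0.
H = 2 if T >= -2 else 0  [with T=2]  = 2
Q = W - 2·H - 2·T  [with W=0, H=2, T=2]  = -8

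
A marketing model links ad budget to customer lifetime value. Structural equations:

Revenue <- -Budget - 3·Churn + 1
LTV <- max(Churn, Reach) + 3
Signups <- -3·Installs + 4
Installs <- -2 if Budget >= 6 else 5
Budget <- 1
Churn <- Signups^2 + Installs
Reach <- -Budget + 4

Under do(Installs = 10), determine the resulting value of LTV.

689

The intervention breaks the incoming arrows to Installs: Installs <- -2 if Budget >= 6 else 5 no longer applies, and Installs = 10.
Reach = -Budget + 4  [with Budget=1]  = 3
Signups = -3·Installs + 4  [with Installs=10]  = -26
Churn = Signups^2 + Installs  [with Signups=-26, Installs=10]  = 686
LTV = max(Churn, Reach) + 3  [with Churn=686, Reach=3]  = 689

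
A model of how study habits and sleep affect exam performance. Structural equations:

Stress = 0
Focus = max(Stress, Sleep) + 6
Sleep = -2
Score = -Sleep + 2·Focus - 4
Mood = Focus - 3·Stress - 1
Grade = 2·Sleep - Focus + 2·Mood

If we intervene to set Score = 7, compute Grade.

0

Under do(Score=7), the mechanism Score = -Sleep + 2·Focus - 4 is discarded; Score is fixed at 7.
Since Grade is not a descendant of the intervened variable, it is unaffected.
Focus = max(Stress, Sleep) + 6  [with Stress=0, Sleep=-2]  = 6
Mood = Focus - 3·Stress - 1  [with Focus=6, Stress=0]  = 5
Grade = 2·Sleep - Focus + 2·Mood  [with Sleep=-2, Focus=6, Mood=5]  = 0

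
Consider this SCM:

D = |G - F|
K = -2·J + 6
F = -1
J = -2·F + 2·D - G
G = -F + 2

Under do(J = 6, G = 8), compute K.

The joint intervention fixes J = 6, G = 8, removing each variable's own equation.
K = -2·J + 6  [with J=6]  = -6

-6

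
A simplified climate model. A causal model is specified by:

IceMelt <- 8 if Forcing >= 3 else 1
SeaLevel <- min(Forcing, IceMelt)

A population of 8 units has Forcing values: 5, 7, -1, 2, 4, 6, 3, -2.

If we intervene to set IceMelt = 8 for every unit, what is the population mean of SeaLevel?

Every unit gets IceMelt=8 under the intervention. SeaLevel values become 5, 7, -1, 2, 4, 6, 3, -2; E[SeaLevel|do(IceMelt=8)] = 3.

3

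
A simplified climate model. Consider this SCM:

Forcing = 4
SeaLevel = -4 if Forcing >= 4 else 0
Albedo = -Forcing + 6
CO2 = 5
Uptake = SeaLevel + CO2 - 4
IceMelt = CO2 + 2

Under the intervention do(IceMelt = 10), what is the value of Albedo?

The intervention breaks the incoming arrows to IceMelt: IceMelt = CO2 + 2 no longer applies, and IceMelt = 10.
Albedo is not downstream of the intervention, so its value is determined by the original equations.
Albedo = -Forcing + 6  [with Forcing=4]  = 2

2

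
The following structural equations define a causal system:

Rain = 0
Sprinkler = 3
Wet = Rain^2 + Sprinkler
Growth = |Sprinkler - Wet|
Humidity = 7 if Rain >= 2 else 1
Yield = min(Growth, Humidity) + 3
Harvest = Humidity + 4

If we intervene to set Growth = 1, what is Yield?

4

Under do(Growth=1), the mechanism Growth = |Sprinkler - Wet| is discarded; Growth is fixed at 1.
Humidity = 7 if Rain >= 2 else 1  [with Rain=0]  = 1
Yield = min(Growth, Humidity) + 3  [with Growth=1, Humidity=1]  = 4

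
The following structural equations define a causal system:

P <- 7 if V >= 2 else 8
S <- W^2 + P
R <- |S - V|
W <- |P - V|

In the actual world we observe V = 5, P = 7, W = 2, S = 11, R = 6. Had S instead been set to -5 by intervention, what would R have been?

Intervening sets S = -5 and removes its equation (S <- W^2 + P).
R = |S - V|  [with S=-5, V=5]  = 10

10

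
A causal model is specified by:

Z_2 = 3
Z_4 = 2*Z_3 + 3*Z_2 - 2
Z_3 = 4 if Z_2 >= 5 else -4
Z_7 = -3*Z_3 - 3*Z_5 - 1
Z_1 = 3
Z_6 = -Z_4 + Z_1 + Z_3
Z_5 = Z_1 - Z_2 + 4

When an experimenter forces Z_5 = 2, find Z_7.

Under do(Z_5=2), the mechanism Z_5 = Z_1 - Z_2 + 4 is discarded; Z_5 is fixed at 2.
Z_3 = 4 if Z_2 >= 5 else -4  [with Z_2=3]  = -4
Z_7 = -3*Z_3 - 3*Z_5 - 1  [with Z_3=-4, Z_5=2]  = 5

5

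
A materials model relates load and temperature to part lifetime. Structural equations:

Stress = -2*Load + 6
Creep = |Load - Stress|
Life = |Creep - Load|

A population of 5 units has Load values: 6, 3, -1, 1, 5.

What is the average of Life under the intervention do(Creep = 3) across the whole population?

2.2

The intervention sets Creep=3 in all 5 units regardless of Load. Recomputing Life per unit gives 3, 0, 4, 2, 2; average 2.2.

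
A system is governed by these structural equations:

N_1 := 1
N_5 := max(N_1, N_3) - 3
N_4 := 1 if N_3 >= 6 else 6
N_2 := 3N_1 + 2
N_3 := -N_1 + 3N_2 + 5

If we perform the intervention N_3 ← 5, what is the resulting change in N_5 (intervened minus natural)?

do(N_3=5) replaces the equation N_3 := -N_1 + 3N_2 + 5 with the constant N_3 = 5.
N_5 = max(N_1, N_3) - 3  [with N_1=1, N_3=5]  = 2
Without intervention: N_2 = 3N_1 + 2  [with N_1=1]  = 5; N_3 = -N_1 + 3N_2 + 5  [with N_1=1, N_2=5]  = 19; N_5 = max(N_1, N_3) - 3  [with N_1=1, N_3=19]  = 16.
Change = 2 − 16 = -14.

-14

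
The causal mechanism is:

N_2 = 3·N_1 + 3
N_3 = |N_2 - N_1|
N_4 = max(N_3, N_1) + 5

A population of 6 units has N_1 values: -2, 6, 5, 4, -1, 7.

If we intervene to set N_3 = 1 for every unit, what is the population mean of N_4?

Every unit gets N_3=1 under the intervention. N_4 values become 6, 11, 10, 9, 6, 12; E[N_4|do(N_3=1)] = 9.

9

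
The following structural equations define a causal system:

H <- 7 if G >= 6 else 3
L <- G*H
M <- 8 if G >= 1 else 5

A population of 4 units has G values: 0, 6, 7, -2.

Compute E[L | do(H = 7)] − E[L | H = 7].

do(H=7) breaks H's dependence on G. With H=7 fixed, L across the units is 0, 42, 49, -14, mean 19.25.
Observing H=7 restricts to units where H's equation naturally yields 7: G ∈ {6, 7}. In that subpopulation L = 42, 49, mean 45.5.
Difference = 19.25 − 45.5 = -26.25.

-26.25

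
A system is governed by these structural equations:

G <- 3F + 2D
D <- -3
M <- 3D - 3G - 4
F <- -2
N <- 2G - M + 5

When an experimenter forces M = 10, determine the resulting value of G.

-12

Under do(M=10), the mechanism M <- 3D - 3G - 4 is discarded; M is fixed at 10.
Since G is not a descendant of the intervened variable, it is unaffected.
G = 3F + 2D  [with F=-2, D=-3]  = -12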